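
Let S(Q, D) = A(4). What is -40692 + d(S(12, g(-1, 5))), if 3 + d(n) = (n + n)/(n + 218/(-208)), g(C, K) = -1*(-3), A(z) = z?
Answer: -12492533/307 ≈ -40692.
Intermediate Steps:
g(C, K) = 3
S(Q, D) = 4
d(n) = -3 + 2*n/(-109/104 + n) (d(n) = -3 + (n + n)/(n + 218/(-208)) = -3 + (2*n)/(n + 218*(-1/208)) = -3 + (2*n)/(n - 109/104) = -3 + (2*n)/(-109/104 + n) = -3 + 2*n/(-109/104 + n))
-40692 + d(S(12, g(-1, 5))) = -40692 + (327 - 104*4)/(-109 + 104*4) = -40692 + (327 - 416)/(-109 + 416) = -40692 - 89/307 = -12492533/307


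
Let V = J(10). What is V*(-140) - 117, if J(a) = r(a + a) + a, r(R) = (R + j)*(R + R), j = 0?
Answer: -113517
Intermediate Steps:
r(R) = 2*R² (r(R) = (R + 0)*(R + R) = R*(2*R) = 2*R²)
J(a) = a + 8*a² (J(a) = 2*(a + a)² + a = 2*(2*a)² + a = 2*(4*a²) + a = 8*a² + a = a + 8*a²)
V = 810 (V = 10*(1 + 8*10) = 10*(1 + 80) = 10*81 = 810)
V*(-140) - 117 = 810*(-140) - 117 = -113400 - 117 = -113517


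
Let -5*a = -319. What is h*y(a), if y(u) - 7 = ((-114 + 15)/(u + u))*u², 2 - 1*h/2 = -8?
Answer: -63022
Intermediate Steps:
h = 20 (h = 4 - 2*(-8) = 4 + 16 = 20)
a = 319/5 (a = -⅕*(-319) = 319/5 ≈ 63.800)
y(u) = 7 - 99*u/2 (y(u) = 7 + ((-114 + 15)/(u + u))*u² = 7 + (-99*1/(2*u))*u² = 7 + (-99/(2*u))*u² = 7 - 99*u/2)
h*y(a) = 20*(7 - 99/2*319/5) = 20*(7 - 31581/10) = 20*(-31511/10) = -63022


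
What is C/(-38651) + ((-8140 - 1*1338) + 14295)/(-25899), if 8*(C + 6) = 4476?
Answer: -401033927/2002044498 ≈ -0.20031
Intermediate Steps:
C = 1107/2 (C = -6 + (1/8)*4476 = -6 + 1119/2 = 1107/2 ≈ 553.50)
C/(-38651) + ((-8140 - 1*1338) + 14295)/(-25899) = (1107/2)/(-38651) + ((-8140 - 1*1338) + 14295)/(-25899) = (1107/2)*(-1/38651) + ((-8140 - 1338) + 14295)*(-1/25899) = -1107/77302 + (-9478 + 14295)*(-1/25899) = -1107/77302 + 4817*(-1/25899) = -1107/77302 - 4817/25899 = -401033927/2002044498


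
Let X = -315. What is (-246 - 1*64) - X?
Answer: 5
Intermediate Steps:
(-246 - 1*64) - X = (-246 - 1*64) - 1*(-315) = (-246 - 64) + 315 = -310 + 315 = 5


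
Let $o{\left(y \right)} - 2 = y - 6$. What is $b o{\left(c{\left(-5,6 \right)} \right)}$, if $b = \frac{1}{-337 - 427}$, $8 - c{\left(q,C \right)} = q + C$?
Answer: $- \frac{3}{764} \approx -0.0039267$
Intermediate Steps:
$c{\left(q,C \right)} = 8 - C - q$ ($c{\left(q,C \right)} = 8 - \left(q + C\right) = 8 - \left(C + q\right) = 8 - C - q$)
$o{\left(y \right)} = -4 + y$ ($o{\left(y \right)} = 2 + \left(y - 6\right) = 2 + \left(-6 + y\right) = -4 + y$)
$b = - \frac{1}{764}$ ($b = \frac{1}{-764} = - \frac{1}{764} \approx -0.0013089$)
$b o{\left(c{\left(-5,6 \right)} \right)} = - \frac{-4 - -7}{764} = - \frac{-4 + \left(8 - 6 + 5\right)}{764} = - \frac{-4 + 7}{764} = \left(- \frac{1}{764}\right) 3 = - \frac{3}{764}$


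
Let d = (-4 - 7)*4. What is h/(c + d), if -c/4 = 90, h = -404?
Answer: 1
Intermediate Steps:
d = -44 (d = -11*4 = -44)
c = -360 (c = -4*90 = -360)
h/(c + d) = -404/(-360 - 44) = -404/(-404) = -1/404*(-404) = 1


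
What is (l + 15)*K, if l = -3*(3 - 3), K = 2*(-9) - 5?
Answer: -345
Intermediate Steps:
K = -23 (K = -18 - 5 = -23)
l = 0 (l = -3*0 = 0)
(l + 15)*K = (0 + 15)*(-23) = 15*(-23) = -345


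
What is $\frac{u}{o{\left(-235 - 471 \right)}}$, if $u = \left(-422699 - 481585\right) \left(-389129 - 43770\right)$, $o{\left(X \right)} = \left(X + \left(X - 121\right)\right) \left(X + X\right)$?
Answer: $\frac{32621969943}{180383} \approx 1.8085 \cdot 10^{5}$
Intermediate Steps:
$o{\left(X \right)} = 2 X \left(-121 + 2 X\right)$ ($o{\left(X \right)} = \left(X + \left(-121 + X\right)\right) 2 X = \left(-121 + 2 X\right) 2 X = 2 X \left(-121 + 2 X\right)$)
$u = 391463639316$ ($u = \left(-904284\right) \left(-432899\right) = 391463639316$)
$\frac{u}{o{\left(-235 - 471 \right)}} = \frac{391463639316}{2 \left(-235 - 471\right) \left(-121 + 2 \left(-235 - 471\right)\right)} = \frac{391463639316}{2 \left(-706\right) \left(-121 + 2 \left(-706\right)\right)} = \frac{391463639316}{2 \left(-706\right) \left(-121 - 1412\right)} = \frac{391463639316}{2 \left(-706\right) \left(-1533\right)} = \frac{391463639316}{2164596} = 391463639316 \cdot \frac{1}{2164596} = \frac{32621969943}{180383}$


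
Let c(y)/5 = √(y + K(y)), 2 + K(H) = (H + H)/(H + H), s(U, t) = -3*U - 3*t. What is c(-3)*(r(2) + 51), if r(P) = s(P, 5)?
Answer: 300*I ≈ 300.0*I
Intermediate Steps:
r(P) = -15 - 3*P (r(P) = -3*P - 3*5 = -3*P - 15 = -15 - 3*P)
K(H) = -1 (K(H) = -2 + (H + H)/(H + H) = -2 + (2*H)/((2*H)) = -2 + (2*H)*(1/(2*H)) = -2 + 1 = -1)
c(y) = 5*√(-1 + y) (c(y) = 5*√(y - 1) = 5*√(-1 + y))
c(-3)*(r(2) + 51) = (5*√(-1 - 3))*((-15 - 3*2) + 51) = (5*√(-4))*((-15 - 6) + 51) = (5*(2*I))*(-21 + 51) = (10*I)*30 = 300*I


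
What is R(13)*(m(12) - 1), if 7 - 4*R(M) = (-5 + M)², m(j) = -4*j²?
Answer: 32889/4 ≈ 8222.3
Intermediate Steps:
R(M) = 7/4 - (-5 + M)²/4
R(13)*(m(12) - 1) = (7/4 - (-5 + 13)²/4)*(-4*12² - 1) = (7/4 - ¼*8²)*(-4*144 - 1) = (7/4 - ¼*64)*(-576 - 1) = (7/4 - 16)*(-577) = -57/4*(-577) = 32889/4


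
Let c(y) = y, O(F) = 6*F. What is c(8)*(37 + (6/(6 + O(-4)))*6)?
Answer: 280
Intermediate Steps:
c(8)*(37 + (6/(6 + O(-4)))*6) = 8*(37 + (6/(6 + 6*(-4)))*6) = 8*(37 + (6/(6 - 24))*6) = 8*(37 + (6/(-18))*6) = 8*(37 + (6*(-1/18))*6) = 8*(37 - ⅓*6) = 8*(37 - 2) = 8*35 = 280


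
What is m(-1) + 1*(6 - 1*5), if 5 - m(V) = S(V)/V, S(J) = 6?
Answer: 12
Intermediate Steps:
m(V) = 5 - 6/V
m(-1) + 1*(6 - 1*5) = (5 - 6/(-1)) + 1*(6 - 1*5) = (5 - 6*(-1)) + 1*(6 - 5) = (5 + 6) + 1*1 = 11 + 1 = 12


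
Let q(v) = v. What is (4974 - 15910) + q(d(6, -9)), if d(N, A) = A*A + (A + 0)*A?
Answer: -10774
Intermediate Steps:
d(N, A) = 2*A**2 (d(N, A) = A**2 + A*A = A**2 + A**2 = 2*A**2)
(4974 - 15910) + q(d(6, -9)) = (4974 - 15910) + 2*(-9)**2 = -10936 + 2*81 = -10936 + 162 = -10774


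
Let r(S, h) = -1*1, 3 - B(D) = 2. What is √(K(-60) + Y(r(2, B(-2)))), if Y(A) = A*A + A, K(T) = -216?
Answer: 6*I*√6 ≈ 14.697*I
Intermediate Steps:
B(D) = 1 (B(D) = 3 - 1*2 = 3 - 2 = 1)
r(S, h) = -1
Y(A) = A + A² (Y(A) = A² + A = A + A²)
√(K(-60) + Y(r(2, B(-2)))) = √(-216 - (1 - 1)) = √(-216 - 1*0) = √(-216 + 0) = √(-216) = 6*I*√6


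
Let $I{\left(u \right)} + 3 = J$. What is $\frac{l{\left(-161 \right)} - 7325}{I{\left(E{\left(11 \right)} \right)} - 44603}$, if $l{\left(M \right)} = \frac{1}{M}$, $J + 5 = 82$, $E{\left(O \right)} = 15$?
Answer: $\frac{1179326}{7169169} \approx 0.1645$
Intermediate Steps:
$J = 77$ ($J = -5 + 82 = 77$)
$I{\left(u \right)} = 74$ ($I{\left(u \right)} = -3 + 77 = 74$)
$\frac{l{\left(-161 \right)} - 7325}{I{\left(E{\left(11 \right)} \right)} - 44603} = \frac{\frac{1}{-161} - 7325}{74 - 44603} = \frac{- \frac{1}{161} - 7325}{-44529} = \left(- \frac{1179326}{161}\right) \left(- \frac{1}{44529}\right) = \frac{1179326}{7169169}$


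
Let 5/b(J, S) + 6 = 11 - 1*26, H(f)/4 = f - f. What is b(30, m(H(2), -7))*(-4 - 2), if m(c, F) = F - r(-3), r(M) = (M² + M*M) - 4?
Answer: 10/7 ≈ 1.4286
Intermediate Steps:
r(M) = -4 + 2*M² (r(M) = (M² + M²) - 4 = 2*M² - 4 = -4 + 2*M²)
H(f) = 0 (H(f) = 4*(f - f) = 4*0 = 0)
m(c, F) = -14 + F (m(c, F) = F - (-4 + 2*(-3)²) = F - (-4 + 2*9) = F - (-4 + 18) = F - 1*14 = F - 14 = -14 + F)
b(J, S) = -5/21 (b(J, S) = 5/(-6 + (11 - 1*26)) = 5/(-6 + (11 - 26)) = 5/(-6 - 15) = 5/(-21) = 5*(-1/21) = -5/21)
b(30, m(H(2), -7))*(-4 - 2) = -5*(-4 - 2)/21 = -5/21*(-6) = 10/7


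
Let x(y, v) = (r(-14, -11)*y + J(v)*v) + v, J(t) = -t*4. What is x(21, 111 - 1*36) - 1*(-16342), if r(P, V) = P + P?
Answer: -6671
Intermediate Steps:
r(P, V) = 2*P
J(t) = -4*t
x(y, v) = v - 28*y - 4*v**2 (x(y, v) = ((2*(-14))*y + (-4*v)*v) + v = (-28*y - 4*v**2) + v = v - 28*y - 4*v**2)
x(21, 111 - 1*36) - 1*(-16342) = ((111 - 1*36) - 28*21 - 4*(111 - 1*36)**2) - 1*(-16342) = ((111 - 36) - 588 - 4*(111 - 36)**2) + 16342 = (75 - 588 - 4*75**2) + 16342 = (75 - 588 - 4*5625) + 16342 = (75 - 588 - 22500) + 16342 = -23013 + 16342 = -6671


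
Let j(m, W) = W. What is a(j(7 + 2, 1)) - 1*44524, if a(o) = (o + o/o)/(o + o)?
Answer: -44523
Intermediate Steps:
a(o) = (1 + o)/(2*o) (a(o) = (o + 1)/((2*o)) = (1 + o)*(1/(2*o)) = (1 + o)/(2*o))
a(j(7 + 2, 1)) - 1*44524 = (1/2)*(1 + 1)/1 - 1*44524 = (1/2)*1*2 - 44524 = 1 - 44524 = -44523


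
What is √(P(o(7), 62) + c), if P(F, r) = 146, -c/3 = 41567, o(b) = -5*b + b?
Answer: I*√124555 ≈ 352.92*I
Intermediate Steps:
o(b) = -4*b
c = -124701 (c = -3*41567 = -124701)
√(P(o(7), 62) + c) = √(146 - 124701) = √(-124555) = I*√124555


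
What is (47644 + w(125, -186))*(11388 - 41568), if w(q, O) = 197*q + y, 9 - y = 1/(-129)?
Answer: -93798061780/43 ≈ -2.1813e+9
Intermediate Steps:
y = 1162/129 (y = 9 - 1/(-129) = 9 - 1*(-1/129) = 9 + 1/129 = 1162/129 ≈ 9.0078)
w(q, O) = 1162/129 + 197*q (w(q, O) = 197*q + 1162/129 = 1162/129 + 197*q)
(47644 + w(125, -186))*(11388 - 41568) = (47644 + (1162/129 + 197*125))*(11388 - 41568) = (47644 + (1162/129 + 24625))*(-30180) = (47644 + 3177787/129)*(-30180) = (9323863/129)*(-30180) = -93798061780/43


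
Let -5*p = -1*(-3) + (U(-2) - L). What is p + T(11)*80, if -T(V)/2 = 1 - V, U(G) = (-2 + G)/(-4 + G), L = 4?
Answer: 24001/15 ≈ 1600.1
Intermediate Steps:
U(G) = (-2 + G)/(-4 + G)
T(V) = -2 + 2*V (T(V) = -2*(1 - V) = -2 + 2*V)
p = 1/15 (p = -(-1*(-3) + ((-2 - 2)/(-4 - 2) - 1*4))/5 = -(3 + (-4/(-6) - 4))/5 = -(3 + (-1/6*(-4) - 4))/5 = -(3 + (2/3 - 4))/5 = -(3 - 10/3)/5 = -1/5*(-1/3) = 1/15 ≈ 0.066667)
p + T(11)*80 = 1/15 + (-2 + 2*11)*80 = 1/15 + (-2 + 22)*80 = 1/15 + 20*80 = 1/15 + 1600 = 24001/15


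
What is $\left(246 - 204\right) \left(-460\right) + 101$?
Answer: $-19219$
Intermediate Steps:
$\left(246 - 204\right) \left(-460\right) + 101 = 42 \left(-460\right) + 101 = -19320 + 101 = -19219$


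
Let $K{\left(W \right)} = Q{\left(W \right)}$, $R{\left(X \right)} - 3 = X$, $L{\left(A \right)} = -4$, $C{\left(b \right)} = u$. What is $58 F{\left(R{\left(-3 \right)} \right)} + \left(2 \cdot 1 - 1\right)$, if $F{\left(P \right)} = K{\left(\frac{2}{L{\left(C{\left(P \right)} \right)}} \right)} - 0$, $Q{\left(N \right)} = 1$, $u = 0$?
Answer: $59$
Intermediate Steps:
$C{\left(b \right)} = 0$
$R{\left(X \right)} = 3 + X$
$K{\left(W \right)} = 1$
$F{\left(P \right)} = 1$ ($F{\left(P \right)} = 1 - 0 = 1 + 0 = 1$)
$58 F{\left(R{\left(-3 \right)} \right)} + \left(2 \cdot 1 - 1\right) = 58 \cdot 1 + \left(2 \cdot 1 - 1\right) = 58 + \left(2 - 1\right) = 58 + 1 = 59$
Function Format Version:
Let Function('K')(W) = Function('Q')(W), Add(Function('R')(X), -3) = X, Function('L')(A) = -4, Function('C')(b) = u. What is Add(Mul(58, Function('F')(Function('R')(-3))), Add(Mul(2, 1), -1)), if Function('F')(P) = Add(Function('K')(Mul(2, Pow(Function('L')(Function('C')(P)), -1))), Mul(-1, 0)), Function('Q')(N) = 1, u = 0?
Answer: 59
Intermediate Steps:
Function('C')(b) = 0
Function('R')(X) = Add(3, X)
Function('K')(W) = 1
Function('F')(P) = 1 (Function('F')(P) = Add(1, Mul(-1, 0)) = Add(1, 0) = 1)
Add(Mul(58, Function('F')(Function('R')(-3))), Add(Mul(2, 1), -1)) = Add(Mul(58, 1), Add(Mul(2, 1), -1)) = Add(58, Add(2, -1)) = Add(58, 1) = 59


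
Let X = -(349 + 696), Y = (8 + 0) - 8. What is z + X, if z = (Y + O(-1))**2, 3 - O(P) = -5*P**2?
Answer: -981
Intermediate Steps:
O(P) = 3 + 5*P**2 (O(P) = 3 - (-5)*P**2 = 3 + 5*P**2)
Y = 0 (Y = 8 - 8 = 0)
z = 64 (z = (0 + (3 + 5*(-1)**2))**2 = (0 + (3 + 5*1))**2 = (0 + (3 + 5))**2 = (0 + 8)**2 = 8**2 = 64)
X = -1045 (X = -1*1045 = -1045)
z + X = 64 - 1045 = -981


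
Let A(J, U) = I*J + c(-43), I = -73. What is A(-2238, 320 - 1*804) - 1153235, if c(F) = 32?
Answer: -989829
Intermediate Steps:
A(J, U) = 32 - 73*J (A(J, U) = -73*J + 32 = 32 - 73*J)
A(-2238, 320 - 1*804) - 1153235 = (32 - 73*(-2238)) - 1153235 = (32 + 163374) - 1153235 = 163406 - 1153235 = -989829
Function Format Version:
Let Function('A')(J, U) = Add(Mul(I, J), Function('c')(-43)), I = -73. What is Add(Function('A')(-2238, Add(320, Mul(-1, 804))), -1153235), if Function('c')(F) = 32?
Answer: -989829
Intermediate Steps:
Function('A')(J, U) = Add(32, Mul(-73, J)) (Function('A')(J, U) = Add(Mul(-73, J), 32) = Add(32, Mul(-73, J)))
Add(Function('A')(-2238, Add(320, Mul(-1, 804))), -1153235) = Add(Add(32, Mul(-73, -2238)), -1153235) = Add(Add(32, 163374), -1153235) = Add(163406, -1153235) = -989829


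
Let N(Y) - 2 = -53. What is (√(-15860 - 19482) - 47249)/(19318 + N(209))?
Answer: -47249/19267 + I*√35342/19267 ≈ -2.4523 + 0.0097573*I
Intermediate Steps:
N(Y) = -51 (N(Y) = 2 - 53 = -51)
(√(-15860 - 19482) - 47249)/(19318 + N(209)) = (√(-15860 - 19482) - 47249)/(19318 - 51) = (√(-35342) - 47249)/19267 = (I*√35342 - 47249)*(1/19267) = (-47249 + I*√35342)*(1/19267) = -47249/19267 + I*√35342/19267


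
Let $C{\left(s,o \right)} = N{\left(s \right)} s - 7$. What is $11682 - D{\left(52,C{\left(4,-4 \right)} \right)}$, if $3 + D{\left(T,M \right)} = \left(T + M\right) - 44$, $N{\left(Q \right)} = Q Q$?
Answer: $11620$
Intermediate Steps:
$N{\left(Q \right)} = Q^{2}$
$C{\left(s,o \right)} = -7 + s^{3}$ ($C{\left(s,o \right)} = s^{2} s - 7 = s^{3} - 7 = -7 + s^{3}$)
$D{\left(T,M \right)} = -47 + M + T$ ($D{\left(T,M \right)} = -3 - \left(44 - M - T\right) = -3 + \left(-44 + M + T\right) = -47 + M + T$)
$11682 - D{\left(52,C{\left(4,-4 \right)} \right)} = 11682 - \left(-47 - \left(7 - 4^{3}\right) + 52\right) = 11682 - \left(-47 + \left(-7 + 64\right) + 52\right) = 11682 - \left(-47 + 57 + 52\right) = 11682 - 62 = 11620$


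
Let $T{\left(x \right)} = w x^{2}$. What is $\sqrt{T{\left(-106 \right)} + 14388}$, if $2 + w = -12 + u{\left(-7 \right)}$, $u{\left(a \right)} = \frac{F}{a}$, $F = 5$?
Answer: $\frac{4 i \sqrt{462259}}{7} \approx 388.51 i$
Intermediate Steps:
$u{\left(a \right)} = \frac{5}{a}$
$w = - \frac{103}{7}$ ($w = -2 - \left(12 - \frac{5}{-7}\right) = -2 + \left(-12 + 5 \left(- \frac{1}{7}\right)\right) = -2 - \frac{89}{7} = - \frac{103}{7} \approx -14.714$)
$T{\left(x \right)} = - \frac{103 x^{2}}{7}$
$\sqrt{T{\left(-106 \right)} + 14388} = \sqrt{- \frac{103 \left(-106\right)^{2}}{7} + 14388} = \sqrt{\left(- \frac{103}{7}\right) 11236 + 14388} = \sqrt{- \frac{1157308}{7} + 14388} = \sqrt{- \frac{1056592}{7}} = \frac{4 i \sqrt{462259}}{7}$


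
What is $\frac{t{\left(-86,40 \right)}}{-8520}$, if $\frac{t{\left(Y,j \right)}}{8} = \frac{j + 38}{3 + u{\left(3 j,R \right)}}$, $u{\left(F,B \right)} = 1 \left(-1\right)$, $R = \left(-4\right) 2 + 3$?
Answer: $- \frac{13}{355} \approx -0.03662$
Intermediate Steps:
$R = -5$ ($R = -8 + 3 = -5$)
$u{\left(F,B \right)} = -1$
$t{\left(Y,j \right)} = 152 + 4 j$ ($t{\left(Y,j \right)} = 8 \frac{j + 38}{3 - 1} = 8 \frac{38 + j}{2} = 8 \left(38 + j\right) \frac{1}{2} = 8 \left(19 + \frac{j}{2}\right) = 152 + 4 j$)
$\frac{t{\left(-86,40 \right)}}{-8520} = \frac{152 + 4 \cdot 40}{-8520} = \left(152 + 160\right) \left(- \frac{1}{8520}\right) = 312 \left(- \frac{1}{8520}\right) = - \frac{13}{355}$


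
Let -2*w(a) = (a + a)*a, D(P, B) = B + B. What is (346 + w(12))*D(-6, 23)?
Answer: 9292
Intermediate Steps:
D(P, B) = 2*B
w(a) = -a**2 (w(a) = -(a + a)*a/2 = -2*a*a/2 = -a**2)
(346 + w(12))*D(-6, 23) = (346 - 1*12**2)*(2*23) = (346 - 1*144)*46 = (346 - 144)*46 = 202*46 = 9292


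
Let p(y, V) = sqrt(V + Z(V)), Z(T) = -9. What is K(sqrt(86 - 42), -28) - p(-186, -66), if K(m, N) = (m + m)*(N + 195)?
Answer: 668*sqrt(11) - 5*I*sqrt(3) ≈ 2215.5 - 8.6602*I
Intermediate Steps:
K(m, N) = 2*m*(195 + N) (K(m, N) = (2*m)*(195 + N) = 2*m*(195 + N))
p(y, V) = sqrt(-9 + V) (p(y, V) = sqrt(V - 9) = sqrt(-9 + V))
K(sqrt(86 - 42), -28) - p(-186, -66) = 2*sqrt(86 - 42)*(195 - 28) - sqrt(-9 - 66) = 2*sqrt(44)*167 - sqrt(-75) = 2*(2*sqrt(11))*167 - 5*I*sqrt(3) = 668*sqrt(11) - 5*I*sqrt(3)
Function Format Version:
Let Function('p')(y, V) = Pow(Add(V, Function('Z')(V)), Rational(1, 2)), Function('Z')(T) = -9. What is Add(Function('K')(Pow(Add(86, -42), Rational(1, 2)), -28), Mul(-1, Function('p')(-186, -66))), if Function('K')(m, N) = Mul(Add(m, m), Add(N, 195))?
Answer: Add(Mul(668, Pow(11, Rational(1, 2))), Mul(-5, I, Pow(3, Rational(1, 2)))) ≈ Add(2215.5, Mul(-8.6602, I))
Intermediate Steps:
Function('K')(m, N) = Mul(2, m, Add(195, N)) (Function('K')(m, N) = Mul(Mul(2, m), Add(195, N)) = Mul(2, m, Add(195, N)))
Function('p')(y, V) = Pow(Add(-9, V), Rational(1, 2)) (Function('p')(y, V) = Pow(Add(V, -9), Rational(1, 2)) = Pow(Add(-9, V), Rational(1, 2)))
Add(Function('K')(Pow(Add(86, -42), Rational(1, 2)), -28), Mul(-1, Function('p')(-186, -66))) = Add(Mul(2, Pow(Add(86, -42), Rational(1, 2)), Add(195, -28)), Mul(-1, Pow(Add(-9, -66), Rational(1, 2)))) = Add(Mul(2, Pow(44, Rational(1, 2)), 167), Mul(-1, Pow(-75, Rational(1, 2)))) = Add(Mul(2, Mul(2, Pow(11, Rational(1, 2))), 167), Mul(-1, Mul(5, I, Pow(3, Rational(1, 2))))) = Add(Mul(668, Pow(11, Rational(1, 2))), Mul(-5, I, Pow(3, Rational(1, 2))))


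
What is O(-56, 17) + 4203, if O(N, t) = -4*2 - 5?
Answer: 4190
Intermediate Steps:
O(N, t) = -13 (O(N, t) = -8 - 5 = -13)
O(-56, 17) + 4203 = -13 + 4203 = 4190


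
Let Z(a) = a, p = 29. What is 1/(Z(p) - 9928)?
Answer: -1/9899 ≈ -0.00010102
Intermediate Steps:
1/(Z(p) - 9928) = 1/(29 - 9928) = 1/(-9899) = -1/9899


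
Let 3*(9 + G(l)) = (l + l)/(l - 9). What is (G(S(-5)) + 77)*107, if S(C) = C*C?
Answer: 177299/24 ≈ 7387.5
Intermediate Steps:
S(C) = C²
G(l) = -9 + 2*l/(3*(-9 + l)) (G(l) = -9 + ((l + l)/(l - 9))/3 = -9 + ((2*l)/(-9 + l))/3 = -9 + (2*l/(-9 + l))/3 = -9 + 2*l/(3*(-9 + l)))
(G(S(-5)) + 77)*107 = ((243 - 25*(-5)²)/(3*(-9 + (-5)²)) + 77)*107 = ((243 - 25*25)/(3*(-9 + 25)) + 77)*107 = ((⅓)*(243 - 625)/16 + 77)*107 = ((⅓)*(1/16)*(-382) + 77)*107 = (-191/24 + 77)*107 = (1657/24)*107 = 177299/24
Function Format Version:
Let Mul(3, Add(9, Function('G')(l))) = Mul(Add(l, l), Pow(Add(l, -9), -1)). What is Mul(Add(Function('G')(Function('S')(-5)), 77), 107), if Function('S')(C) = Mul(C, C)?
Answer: Rational(177299, 24) ≈ 7387.5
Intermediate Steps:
Function('S')(C) = Pow(C, 2)
Function('G')(l) = Add(-9, Mul(Rational(2, 3), l, Pow(Add(-9, l), -1))) (Function('G')(l) = Add(-9, Mul(Rational(1, 3), Mul(Add(l, l), Pow(Add(l, -9), -1)))) = Add(-9, Mul(Rational(1, 3), Mul(Mul(2, l), Pow(Add(-9, l), -1)))) = Add(-9, Mul(Rational(1, 3), Mul(2, l, Pow(Add(-9, l), -1)))) = Add(-9, Mul(Rational(2, 3), l, Pow(Add(-9, l), -1))))
Mul(Add(Function('G')(Function('S')(-5)), 77), 107) = Mul(Add(Mul(Rational(1, 3), Pow(Add(-9, Pow(-5, 2)), -1), Add(243, Mul(-25, Pow(-5, 2)))), 77), 107) = Mul(Add(Mul(Rational(1, 3), Pow(Add(-9, 25), -1), Add(243, Mul(-25, 25))), 77), 107) = Mul(Add(Mul(Rational(1, 3), Pow(16, -1), Add(243, -625)), 77), 107) = Mul(Add(Mul(Rational(1, 3), Rational(1, 16), -382), 77), 107) = Mul(Add(Rational(-191, 24), 77), 107) = Mul(Rational(1657, 24), 107) = Rational(177299, 24)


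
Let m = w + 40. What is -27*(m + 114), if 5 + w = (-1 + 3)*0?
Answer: -4023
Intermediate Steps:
w = -5 (w = -5 + (-1 + 3)*0 = -5 + 2*0 = -5 + 0 = -5)
m = 35 (m = -5 + 40 = 35)
-27*(m + 114) = -27*(35 + 114) = -27*149 = -4023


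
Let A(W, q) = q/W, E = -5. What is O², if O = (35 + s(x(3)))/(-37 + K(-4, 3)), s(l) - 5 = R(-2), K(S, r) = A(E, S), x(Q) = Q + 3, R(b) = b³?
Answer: 25600/32761 ≈ 0.78142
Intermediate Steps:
x(Q) = 3 + Q
K(S, r) = -S/5 (K(S, r) = S/(-5) = S*(-⅕) = -S/5)
s(l) = -3 (s(l) = 5 + (-2)³ = 5 - 8 = -3)
O = -160/181 (O = (35 - 3)/(-37 - ⅕*(-4)) = 32/(-37 + ⅘) = 32/(-181/5) = 32*(-5/181) = -160/181 ≈ -0.88398)
O² = (-160/181)² = 25600/32761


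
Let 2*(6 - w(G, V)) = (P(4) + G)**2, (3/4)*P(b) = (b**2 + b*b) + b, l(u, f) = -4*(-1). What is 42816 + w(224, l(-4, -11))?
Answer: 5830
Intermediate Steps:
l(u, f) = 4
P(b) = 4*b/3 + 8*b**2/3 (P(b) = 4*((b**2 + b*b) + b)/3 = 4*((b**2 + b**2) + b)/3 = 4*(2*b**2 + b)/3 = 4*(b + 2*b**2)/3 = 4*b/3 + 8*b**2/3)
w(G, V) = 6 - (48 + G)**2/2 (w(G, V) = 6 - ((4/3)*4*(1 + 2*4) + G)**2/2 = 6 - ((4/3)*4*(1 + 8) + G)**2/2 = 6 - ((4/3)*4*9 + G)**2/2 = 6 - (48 + G)**2/2)
42816 + w(224, l(-4, -11)) = 42816 + (6 - (48 + 224)**2/2) = 42816 + (6 - 1/2*272**2) = 42816 + (6 - 1/2*73984) = 42816 + (6 - 36992) = 42816 - 36986 = 5830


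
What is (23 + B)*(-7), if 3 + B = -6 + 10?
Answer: -168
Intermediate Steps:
B = 1 (B = -3 + (-6 + 10) = -3 + 4 = 1)
(23 + B)*(-7) = (23 + 1)*(-7) = 24*(-7) = -168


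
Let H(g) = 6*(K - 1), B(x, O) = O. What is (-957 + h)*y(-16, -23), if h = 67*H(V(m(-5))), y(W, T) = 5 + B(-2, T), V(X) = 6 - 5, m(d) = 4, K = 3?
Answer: 2754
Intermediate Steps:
V(X) = 1
H(g) = 12 (H(g) = 6*(3 - 1) = 6*2 = 12)
y(W, T) = 5 + T
h = 804 (h = 67*12 = 804)
(-957 + h)*y(-16, -23) = (-957 + 804)*(5 - 23) = -153*(-18) = 2754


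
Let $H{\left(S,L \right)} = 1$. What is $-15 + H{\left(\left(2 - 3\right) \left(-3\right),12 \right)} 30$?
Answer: $15$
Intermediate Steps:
$-15 + H{\left(\left(2 - 3\right) \left(-3\right),12 \right)} 30 = -15 + 1 \cdot 30 = -15 + 30 = 15$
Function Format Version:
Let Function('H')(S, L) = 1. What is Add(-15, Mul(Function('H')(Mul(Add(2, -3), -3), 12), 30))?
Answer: 15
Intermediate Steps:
Add(-15, Mul(Function('H')(Mul(Add(2, -3), -3), 12), 30)) = Add(-15, Mul(1, 30)) = Add(-15, 30) = 15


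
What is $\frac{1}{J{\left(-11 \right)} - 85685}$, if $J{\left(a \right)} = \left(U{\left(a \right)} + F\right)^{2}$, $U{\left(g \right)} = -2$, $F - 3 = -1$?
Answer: $- \frac{1}{85685} \approx -1.1671 \cdot 10^{-5}$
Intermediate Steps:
$F = 2$ ($F = 3 - 1 = 2$)
$J{\left(a \right)} = 0$ ($J{\left(a \right)} = \left(-2 + 2\right)^{2} = 0^{2} = 0$)
$\frac{1}{J{\left(-11 \right)} - 85685} = \frac{1}{0 - 85685} = \frac{1}{-85685} = - \frac{1}{85685}$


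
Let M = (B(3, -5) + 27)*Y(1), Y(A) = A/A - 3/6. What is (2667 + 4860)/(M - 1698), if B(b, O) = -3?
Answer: -2509/562 ≈ -4.4644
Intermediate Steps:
Y(A) = 1/2 (Y(A) = 1 - 3*1/6 = 1 - 1/2 = 1/2)
M = 12 (M = (-3 + 27)*(1/2) = 24*(1/2) = 12)
(2667 + 4860)/(M - 1698) = (2667 + 4860)/(12 - 1698) = 7527/(-1686) = 7527*(-1/1686) = -2509/562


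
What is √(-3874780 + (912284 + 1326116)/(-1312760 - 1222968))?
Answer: 4*I*√6082645872322695/158483 ≈ 1968.4*I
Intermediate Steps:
√(-3874780 + (912284 + 1326116)/(-1312760 - 1222968)) = √(-3874780 + 2238400/(-2535728)) = √(-3874780 + 2238400*(-1/2535728)) = √(-3874780 - 139900/158483) = √(-614086898640/158483) = 4*I*√6082645872322695/158483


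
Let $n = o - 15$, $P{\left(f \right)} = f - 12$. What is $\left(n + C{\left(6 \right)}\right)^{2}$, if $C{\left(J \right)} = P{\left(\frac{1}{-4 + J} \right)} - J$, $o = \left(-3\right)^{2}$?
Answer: $\frac{2209}{4} \approx 552.25$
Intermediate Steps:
$P{\left(f \right)} = -12 + f$ ($P{\left(f \right)} = f - 12 = -12 + f$)
$o = 9$
$n = -6$ ($n = 9 - 15 = -6$)
$C{\left(J \right)} = -12 + \frac{1}{-4 + J} - J$ ($C{\left(J \right)} = \left(-12 + \frac{1}{-4 + J}\right) - J = -12 + \frac{1}{-4 + J} - J$)
$\left(n + C{\left(6 \right)}\right)^{2} = \left(-6 + \frac{49 - 6^{2} - 48}{-4 + 6}\right)^{2} = \left(-6 + \frac{49 - 36 - 48}{2}\right)^{2} = \left(-6 + \frac{1}{2} \left(-35\right)\right)^{2} = \left(-6 - \frac{35}{2}\right)^{2} = \left(- \frac{47}{2}\right)^{2} = \frac{2209}{4}$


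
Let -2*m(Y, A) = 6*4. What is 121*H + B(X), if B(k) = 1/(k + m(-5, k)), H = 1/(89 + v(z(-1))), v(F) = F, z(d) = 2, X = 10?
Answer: 151/182 ≈ 0.82967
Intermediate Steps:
m(Y, A) = -12 (m(Y, A) = -3*4 = -½*24 = -12)
H = 1/91 (H = 1/(89 + 2) = 1/91 ≈ 0.010989)
B(k) = 1/(-12 + k) (B(k) = 1/(k - 12) = 1/(-12 + k))
121*H + B(X) = 121*(1/91) + 1/(-12 + 10) = 121/91 + 1/(-2) = 121/91 - ½ = 151/182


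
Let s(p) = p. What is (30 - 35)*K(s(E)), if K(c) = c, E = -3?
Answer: 15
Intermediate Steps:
(30 - 35)*K(s(E)) = (30 - 35)*(-3) = -5*(-3) = 15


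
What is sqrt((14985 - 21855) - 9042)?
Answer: 6*I*sqrt(442) ≈ 126.14*I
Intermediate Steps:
sqrt((14985 - 21855) - 9042) = sqrt(-6870 - 9042) = sqrt(-15912) = 6*I*sqrt(442)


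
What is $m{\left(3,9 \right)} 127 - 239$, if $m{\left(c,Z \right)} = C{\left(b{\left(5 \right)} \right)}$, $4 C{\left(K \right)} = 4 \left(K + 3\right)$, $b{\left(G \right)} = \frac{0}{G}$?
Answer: $142$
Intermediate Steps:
$b{\left(G \right)} = 0$
$C{\left(K \right)} = 3 + K$ ($C{\left(K \right)} = \frac{4 \left(K + 3\right)}{4} = \frac{4 \left(3 + K\right)}{4} = \frac{12 + 4 K}{4} = 3 + K$)
$m{\left(c,Z \right)} = 3$ ($m{\left(c,Z \right)} = 3 + 0 = 3$)
$m{\left(3,9 \right)} 127 - 239 = 3 \cdot 127 - 239 = 381 - 239 = 142$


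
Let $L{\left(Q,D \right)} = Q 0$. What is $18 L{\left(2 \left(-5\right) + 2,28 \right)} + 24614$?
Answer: $24614$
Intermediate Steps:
$L{\left(Q,D \right)} = 0$
$18 L{\left(2 \left(-5\right) + 2,28 \right)} + 24614 = 18 \cdot 0 + 24614 = 0 + 24614 = 24614$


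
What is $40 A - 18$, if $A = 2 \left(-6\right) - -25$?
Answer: $502$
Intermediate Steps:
$A = 13$ ($A = -12 + 25 = 13$)
$40 A - 18 = 40 \cdot 13 - 18 = 520 - 18 = 502$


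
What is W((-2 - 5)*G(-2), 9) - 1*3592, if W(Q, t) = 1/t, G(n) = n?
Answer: -32327/9 ≈ -3591.9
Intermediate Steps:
W((-2 - 5)*G(-2), 9) - 1*3592 = 1/9 - 1*3592 = ⅑ - 3592 = -32327/9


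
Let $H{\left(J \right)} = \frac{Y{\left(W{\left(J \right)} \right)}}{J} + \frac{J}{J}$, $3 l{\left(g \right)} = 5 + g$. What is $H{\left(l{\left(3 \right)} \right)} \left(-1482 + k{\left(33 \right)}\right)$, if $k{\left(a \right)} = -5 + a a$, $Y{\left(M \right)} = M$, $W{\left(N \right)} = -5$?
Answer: $\frac{1393}{4} \approx 348.25$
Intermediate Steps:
$l{\left(g \right)} = \frac{5}{3} + \frac{g}{3}$ ($l{\left(g \right)} = \frac{5 + g}{3} = \frac{5}{3} + \frac{g}{3}$)
$H{\left(J \right)} = 1 - \frac{5}{J}$ ($H{\left(J \right)} = - \frac{5}{J} + \frac{J}{J} = - \frac{5}{J} + 1 = 1 - \frac{5}{J}$)
$k{\left(a \right)} = -5 + a^{2}$
$H{\left(l{\left(3 \right)} \right)} \left(-1482 + k{\left(33 \right)}\right) = \frac{-5 + \left(\frac{5}{3} + \frac{1}{3} \cdot 3\right)}{\frac{5}{3} + \frac{1}{3} \cdot 3} \left(-1482 - \left(5 - 33^{2}\right)\right) = \frac{-5 + \left(\frac{5}{3} + 1\right)}{\frac{5}{3} + 1} \left(-1482 + \left(-5 + 1089\right)\right) = \frac{-5 + \frac{8}{3}}{\frac{8}{3}} \left(-1482 + 1084\right) = \frac{3}{8} \left(- \frac{7}{3}\right) \left(-398\right) = \left(- \frac{7}{8}\right) \left(-398\right) = \frac{1393}{4}$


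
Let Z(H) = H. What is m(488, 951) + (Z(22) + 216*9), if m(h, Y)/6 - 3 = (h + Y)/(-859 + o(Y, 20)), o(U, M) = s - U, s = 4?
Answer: 595745/301 ≈ 1979.2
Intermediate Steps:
o(U, M) = 4 - U
m(h, Y) = 18 + 6*(Y + h)/(-855 - Y) (m(h, Y) = 18 + 6*((h + Y)/(-859 + (4 - Y))) = 18 + 6*((Y + h)/(-855 - Y)) = 18 + 6*(Y + h)/(-855 - Y))
m(488, 951) + (Z(22) + 216*9) = 6*(2565 - 1*488 + 2*951)/(855 + 951) + (22 + 216*9) = 6*(2565 - 488 + 1902)/1806 + (22 + 1944) = 6*(1/1806)*3979 + 1966 = 3979/301 + 1966 = 595745/301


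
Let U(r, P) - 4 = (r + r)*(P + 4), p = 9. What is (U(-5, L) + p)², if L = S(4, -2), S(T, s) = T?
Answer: 4489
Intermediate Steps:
L = 4
U(r, P) = 4 + 2*r*(4 + P) (U(r, P) = 4 + (r + r)*(P + 4) = 4 + (2*r)*(4 + P) = 4 + 2*r*(4 + P))
(U(-5, L) + p)² = ((4 + 8*(-5) + 2*4*(-5)) + 9)² = ((4 - 40 - 40) + 9)² = (-76 + 9)² = (-67)² = 4489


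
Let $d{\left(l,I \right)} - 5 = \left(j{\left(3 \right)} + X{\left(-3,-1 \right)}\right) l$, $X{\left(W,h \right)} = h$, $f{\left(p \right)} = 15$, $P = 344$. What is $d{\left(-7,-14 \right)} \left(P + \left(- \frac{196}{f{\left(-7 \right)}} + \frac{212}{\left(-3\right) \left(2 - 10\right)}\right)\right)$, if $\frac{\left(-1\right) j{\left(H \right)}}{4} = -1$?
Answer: $- \frac{81544}{15} \approx -5436.3$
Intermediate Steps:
$j{\left(H \right)} = 4$ ($j{\left(H \right)} = \left(-4\right) \left(-1\right) = 4$)
$d{\left(l,I \right)} = 5 + 3 l$ ($d{\left(l,I \right)} = 5 + \left(4 - 1\right) l = 5 + 3 l$)
$d{\left(-7,-14 \right)} \left(P + \left(- \frac{196}{f{\left(-7 \right)}} + \frac{212}{\left(-3\right) \left(2 - 10\right)}\right)\right) = \left(5 + 3 \left(-7\right)\right) \left(344 + \left(- \frac{196}{15} + \frac{212}{\left(-3\right) \left(2 - 10\right)}\right)\right) = \left(5 - 21\right) \left(344 + \left(\left(-196\right) \frac{1}{15} + \frac{212}{\left(-3\right) \left(-8\right)}\right)\right) = - 16 \left(344 - \left(\frac{196}{15} - \frac{212}{24}\right)\right) = - 16 \left(344 + \left(- \frac{196}{15} + 212 \cdot \frac{1}{24}\right)\right) = - 16 \left(344 + \left(- \frac{196}{15} + \frac{53}{6}\right)\right) = - 16 \left(344 - \frac{127}{30}\right) = \left(-16\right) \frac{10193}{30} = - \frac{81544}{15}$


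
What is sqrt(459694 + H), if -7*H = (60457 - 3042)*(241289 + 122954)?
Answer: 57*I*sqrt(45050341)/7 ≈ 54655.0*I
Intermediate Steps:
H = -20913011845/7 (H = -(60457 - 3042)*(241289 + 122954)/7 = -57415*364243/7 = -1/7*20913011845 = -20913011845/7 ≈ -2.9876e+9)
sqrt(459694 + H) = sqrt(459694 - 20913011845/7) = sqrt(-20909793987/7) = 57*I*sqrt(45050341)/7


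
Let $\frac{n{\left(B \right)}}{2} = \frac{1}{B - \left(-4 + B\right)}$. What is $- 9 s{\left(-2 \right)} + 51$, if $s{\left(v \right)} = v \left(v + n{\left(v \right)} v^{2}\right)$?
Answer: $51$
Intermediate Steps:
$n{\left(B \right)} = \frac{1}{2}$ ($n{\left(B \right)} = \frac{2}{B - \left(-4 + B\right)} = \frac{2}{4} = 2 \cdot \frac{1}{4} = \frac{1}{2}$)
$s{\left(v \right)} = v \left(v + \frac{v^{2}}{2}\right)$
$- 9 s{\left(-2 \right)} + 51 = - 9 \frac{\left(-2\right)^{2} \left(2 - 2\right)}{2} + 51 = - 9 \cdot \frac{1}{2} \cdot 4 \cdot 0 + 51 = \left(-9\right) 0 + 51 = 0 + 51 = 51$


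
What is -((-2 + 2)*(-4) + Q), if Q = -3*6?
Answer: 18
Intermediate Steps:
Q = -18
-((-2 + 2)*(-4) + Q) = -((-2 + 2)*(-4) - 18) = -(0*(-4) - 18) = -(0 - 18) = -1*(-18) = 18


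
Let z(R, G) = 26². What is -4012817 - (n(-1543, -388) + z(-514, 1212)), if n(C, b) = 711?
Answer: -4014204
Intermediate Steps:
z(R, G) = 676
-4012817 - (n(-1543, -388) + z(-514, 1212)) = -4012817 - (711 + 676) = -4012817 - 1*1387 = -4012817 - 1387 = -4014204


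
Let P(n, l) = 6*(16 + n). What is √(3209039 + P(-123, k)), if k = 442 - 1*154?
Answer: √3208397 ≈ 1791.2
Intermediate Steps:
k = 288 (k = 442 - 154 = 288)
P(n, l) = 96 + 6*n
√(3209039 + P(-123, k)) = √(3209039 + (96 + 6*(-123))) = √(3209039 + (96 - 738)) = √(3209039 - 642) = √3208397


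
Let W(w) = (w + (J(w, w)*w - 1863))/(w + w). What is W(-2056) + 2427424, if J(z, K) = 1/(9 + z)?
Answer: 20432276668073/8417264 ≈ 2.4274e+6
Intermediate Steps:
W(w) = (-1863 + w + w/(9 + w))/(2*w) (W(w) = (w + (w/(9 + w) - 1863))/(w + w) = (w + (w/(9 + w) - 1863))/((2*w)) = (w + (-1863 + w/(9 + w)))*(1/(2*w)) = (-1863 + w + w/(9 + w))*(1/(2*w)) = (-1863 + w + w/(9 + w))/(2*w))
W(-2056) + 2427424 = (½)*(-16767 + (-2056)² - 1853*(-2056))/(-2056*(9 - 2056)) + 2427424 = (½)*(-1/2056)*(-16767 + 4227136 + 3809768)/(-2047) + 2427424 = (½)*(-1/2056)*(-1/2047)*8020137 + 2427424 = 8020137/8417264 + 2427424 = 20432276668073/8417264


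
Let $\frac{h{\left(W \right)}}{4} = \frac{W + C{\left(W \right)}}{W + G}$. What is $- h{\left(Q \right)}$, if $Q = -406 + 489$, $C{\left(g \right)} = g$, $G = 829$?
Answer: $- \frac{83}{114} \approx -0.72807$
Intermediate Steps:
$Q = 83$
$h{\left(W \right)} = \frac{8 W}{829 + W}$ ($h{\left(W \right)} = 4 \frac{W + W}{W + 829} = 4 \frac{2 W}{829 + W} = \frac{8 W}{829 + W}$)
$- h{\left(Q \right)} = - \frac{8 \cdot 83}{829 + 83} = - \frac{8 \cdot 83}{912} = \left(-1\right) \frac{83}{114} = - \frac{83}{114}$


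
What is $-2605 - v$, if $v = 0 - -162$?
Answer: $-2767$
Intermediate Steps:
$v = 162$ ($v = 0 + 162 = 162$)
$-2605 - v = -2605 - 162 = -2767$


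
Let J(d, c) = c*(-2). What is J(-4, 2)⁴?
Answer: 256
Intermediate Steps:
J(d, c) = -2*c
J(-4, 2)⁴ = (-2*2)⁴ = (-4)⁴ = 256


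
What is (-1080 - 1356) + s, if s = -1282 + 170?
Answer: -3548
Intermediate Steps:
s = -1112
(-1080 - 1356) + s = (-1080 - 1356) - 1112 = -2436 - 1112 = -3548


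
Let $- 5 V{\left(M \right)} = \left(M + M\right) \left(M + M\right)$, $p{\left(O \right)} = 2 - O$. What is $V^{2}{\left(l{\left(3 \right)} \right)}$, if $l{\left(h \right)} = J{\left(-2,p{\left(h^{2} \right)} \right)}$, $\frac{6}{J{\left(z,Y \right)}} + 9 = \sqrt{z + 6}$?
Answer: $\frac{20736}{60025} \approx 0.34546$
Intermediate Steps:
$J{\left(z,Y \right)} = \frac{6}{-9 + \sqrt{6 + z}}$ ($J{\left(z,Y \right)} = \frac{6}{-9 + \sqrt{z + 6}} = \frac{6}{-9 + \sqrt{6 + z}}$)
$l{\left(h \right)} = - \frac{6}{7}$ ($l{\left(h \right)} = \frac{6}{-9 + \sqrt{6 - 2}} = \frac{6}{-9 + \sqrt{4}} = \frac{6}{-9 + 2} = \frac{6}{-7} = 6 \left(- \frac{1}{7}\right) = - \frac{6}{7}$)
$V{\left(M \right)} = - \frac{4 M^{2}}{5}$ ($V{\left(M \right)} = - \frac{\left(M + M\right) \left(M + M\right)}{5} = - \frac{2 M 2 M}{5} = - \frac{4 M^{2}}{5}$)
$V^{2}{\left(l{\left(3 \right)} \right)} = \left(- \frac{4 \left(- \frac{6}{7}\right)^{2}}{5}\right)^{2} = \left(\left(- \frac{4}{5}\right) \frac{36}{49}\right)^{2} = \left(- \frac{144}{245}\right)^{2} = \frac{20736}{60025}$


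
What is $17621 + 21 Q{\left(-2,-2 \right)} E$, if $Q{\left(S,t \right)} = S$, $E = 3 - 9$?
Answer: $17873$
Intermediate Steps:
$E = -6$ ($E = 3 - 9 = -6$)
$17621 + 21 Q{\left(-2,-2 \right)} E = 17621 + 21 \left(-2\right) \left(-6\right) = 17621 - -252 = 17621 + 252 = 17873$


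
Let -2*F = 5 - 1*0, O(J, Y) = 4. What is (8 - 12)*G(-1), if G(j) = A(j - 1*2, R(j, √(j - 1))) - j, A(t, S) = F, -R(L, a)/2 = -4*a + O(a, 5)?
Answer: 6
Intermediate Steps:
R(L, a) = -8 + 8*a (R(L, a) = -2*(-4*a + 4) = -2*(4 - 4*a) = -8 + 8*a)
F = -5/2 (F = -(5 - 1*0)/2 = -(5 + 0)/2 = -½*5 = -5/2 ≈ -2.5000)
A(t, S) = -5/2
G(j) = -5/2 - j
(8 - 12)*G(-1) = (8 - 12)*(-5/2 - 1*(-1)) = -4*(-5/2 + 1) = -4*(-3/2) = 6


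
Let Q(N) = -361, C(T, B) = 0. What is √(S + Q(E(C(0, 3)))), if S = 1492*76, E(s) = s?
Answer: 3*√12559 ≈ 336.20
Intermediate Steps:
S = 113392
√(S + Q(E(C(0, 3)))) = √(113392 - 361) = √113031 = 3*√12559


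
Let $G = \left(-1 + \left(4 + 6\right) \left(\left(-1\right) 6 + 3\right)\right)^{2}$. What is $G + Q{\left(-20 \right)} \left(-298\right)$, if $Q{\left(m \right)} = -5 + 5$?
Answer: $961$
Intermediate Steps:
$Q{\left(m \right)} = 0$
$G = 961$ ($G = \left(-1 + 10 \left(-6 + 3\right)\right)^{2} = \left(-1 + 10 \left(-3\right)\right)^{2} = \left(-1 - 30\right)^{2} = \left(-31\right)^{2} = 961$)
$G + Q{\left(-20 \right)} \left(-298\right) = 961 + 0 \left(-298\right) = 961 + 0 = 961$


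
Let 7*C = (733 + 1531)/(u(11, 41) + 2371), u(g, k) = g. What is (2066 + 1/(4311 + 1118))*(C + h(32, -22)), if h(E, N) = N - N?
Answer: 12696868580/45261573 ≈ 280.52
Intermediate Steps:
h(E, N) = 0
C = 1132/8337 (C = ((733 + 1531)/(11 + 2371))/7 = (2264/2382)/7 = (2264*(1/2382))/7 = (1/7)*(1132/1191) = 1132/8337 ≈ 0.13578)
(2066 + 1/(4311 + 1118))*(C + h(32, -22)) = (2066 + 1/(4311 + 1118))*(1132/8337 + 0) = (2066 + 1/5429)*(1132/8337) = (11216315/5429)*(1132/8337) = 12696868580/45261573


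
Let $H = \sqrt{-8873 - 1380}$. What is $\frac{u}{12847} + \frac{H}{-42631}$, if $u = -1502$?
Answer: $- \frac{1502}{12847} - \frac{i \sqrt{10253}}{42631} \approx -0.11691 - 0.0023752 i$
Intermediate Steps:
$H = i \sqrt{10253}$ ($H = \sqrt{-10253} = i \sqrt{10253} \approx 101.26 i$)
$\frac{u}{12847} + \frac{H}{-42631} = - \frac{1502}{12847} + \frac{i \sqrt{10253}}{-42631} = \left(-1502\right) \frac{1}{12847} + i \sqrt{10253} \left(- \frac{1}{42631}\right) = - \frac{1502}{12847} - \frac{i \sqrt{10253}}{42631}$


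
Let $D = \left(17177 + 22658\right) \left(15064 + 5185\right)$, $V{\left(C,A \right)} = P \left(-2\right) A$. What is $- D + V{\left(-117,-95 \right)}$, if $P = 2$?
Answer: $-806618535$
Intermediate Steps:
$V{\left(C,A \right)} = - 4 A$ ($V{\left(C,A \right)} = 2 \left(-2\right) A = - 4 A$)
$D = 806618915$ ($D = 39835 \cdot 20249 = 806618915$)
$- D + V{\left(-117,-95 \right)} = \left(-1\right) 806618915 - -380 = -806618915 + 380 = -806618535$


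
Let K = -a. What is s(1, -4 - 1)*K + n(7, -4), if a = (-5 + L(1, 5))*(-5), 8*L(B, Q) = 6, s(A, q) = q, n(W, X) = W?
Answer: 453/4 ≈ 113.25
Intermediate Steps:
L(B, Q) = ¾ (L(B, Q) = (⅛)*6 = ¾)
a = 85/4 (a = (-5 + ¾)*(-5) = -17/4*(-5) = 85/4 ≈ 21.250)
K = -85/4 (K = -1*85/4 = -85/4 ≈ -21.250)
s(1, -4 - 1)*K + n(7, -4) = (-4 - 1)*(-85/4) + 7 = -5*(-85/4) + 7 = 425/4 + 7 = 453/4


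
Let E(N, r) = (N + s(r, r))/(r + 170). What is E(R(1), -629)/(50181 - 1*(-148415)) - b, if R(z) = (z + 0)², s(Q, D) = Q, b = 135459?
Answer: -3086960385812/22788891 ≈ -1.3546e+5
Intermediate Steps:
R(z) = z²
E(N, r) = (N + r)/(170 + r) (E(N, r) = (N + r)/(r + 170) = (N + r)/(170 + r))
E(R(1), -629)/(50181 - 1*(-148415)) - b = ((1² - 629)/(170 - 629))/(50181 - 1*(-148415)) - 1*135459 = ((1 - 629)/(-459))/(50181 + 148415) - 135459 = -1/459*(-628)/198596 - 135459 = (628/459)*(1/198596) - 135459 = 157/22788891 - 135459 = -3086960385812/22788891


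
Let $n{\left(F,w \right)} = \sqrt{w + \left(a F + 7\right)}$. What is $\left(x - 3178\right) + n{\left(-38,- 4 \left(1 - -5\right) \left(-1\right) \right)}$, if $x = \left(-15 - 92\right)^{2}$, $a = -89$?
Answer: $8271 + \sqrt{3413} \approx 8329.4$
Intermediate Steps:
$x = 11449$ ($x = \left(-107\right)^{2} = 11449$)
$n{\left(F,w \right)} = \sqrt{7 + w - 89 F}$ ($n{\left(F,w \right)} = \sqrt{w - \left(-7 + 89 F\right)} = \sqrt{7 + w - 89 F}$)
$\left(x - 3178\right) + n{\left(-38,- 4 \left(1 - -5\right) \left(-1\right) \right)} = \left(11449 - 3178\right) + \sqrt{7 + - 4 \left(1 - -5\right) \left(-1\right) - -3382} = 8271 + \sqrt{7 + - 4 \left(1 + 5\right) \left(-1\right) + 3382} = 8271 + \sqrt{7 + \left(-4\right) 6 \left(-1\right) + 3382} = 8271 + \sqrt{7 - -24 + 3382} = 8271 + \sqrt{7 + 24 + 3382} = 8271 + \sqrt{3413}$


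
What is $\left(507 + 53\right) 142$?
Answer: $79520$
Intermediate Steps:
$\left(507 + 53\right) 142 = 560 \cdot 142 = 79520$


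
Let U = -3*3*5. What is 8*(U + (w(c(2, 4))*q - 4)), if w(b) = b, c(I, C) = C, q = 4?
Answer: -264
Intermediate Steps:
U = -45 (U = -9*5 = -45)
8*(U + (w(c(2, 4))*q - 4)) = 8*(-45 + (4*4 - 4)) = 8*(-45 + (16 - 4)) = 8*(-45 + 12) = 8*(-33) = -264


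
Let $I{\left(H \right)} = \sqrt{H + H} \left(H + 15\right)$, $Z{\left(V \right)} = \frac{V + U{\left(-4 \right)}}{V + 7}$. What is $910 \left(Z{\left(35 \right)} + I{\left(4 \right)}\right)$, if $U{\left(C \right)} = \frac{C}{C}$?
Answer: $780 + 34580 \sqrt{2} \approx 49684.0$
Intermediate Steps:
$U{\left(C \right)} = 1$
$Z{\left(V \right)} = \frac{1 + V}{7 + V}$ ($Z{\left(V \right)} = \frac{V + 1}{V + 7} = \frac{1 + V}{7 + V}$)
$I{\left(H \right)} = \sqrt{2} \sqrt{H} \left(15 + H\right)$ ($I{\left(H \right)} = \sqrt{2 H} \left(15 + H\right) = \sqrt{2} \sqrt{H} \left(15 + H\right)$)
$910 \left(Z{\left(35 \right)} + I{\left(4 \right)}\right) = 910 \left(\frac{1 + 35}{7 + 35} + \sqrt{2} \sqrt{4} \left(15 + 4\right)\right) = 910 \left(\frac{1}{42} \cdot 36 + \sqrt{2} \cdot 2 \cdot 19\right) = 910 \left(\frac{1}{42} \cdot 36 + 38 \sqrt{2}\right) = 910 \left(\frac{6}{7} + 38 \sqrt{2}\right) = 780 + 34580 \sqrt{2}$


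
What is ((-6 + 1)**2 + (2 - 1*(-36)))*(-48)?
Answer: -3024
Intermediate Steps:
((-6 + 1)**2 + (2 - 1*(-36)))*(-48) = ((-5)**2 + (2 + 36))*(-48) = (25 + 38)*(-48) = 63*(-48) = -3024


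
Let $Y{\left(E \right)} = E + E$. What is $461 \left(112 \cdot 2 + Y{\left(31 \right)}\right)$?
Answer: $131846$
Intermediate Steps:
$Y{\left(E \right)} = 2 E$
$461 \left(112 \cdot 2 + Y{\left(31 \right)}\right) = 461 \left(112 \cdot 2 + 2 \cdot 31\right) = 461 \left(224 + 62\right) = 461 \cdot 286 = 131846$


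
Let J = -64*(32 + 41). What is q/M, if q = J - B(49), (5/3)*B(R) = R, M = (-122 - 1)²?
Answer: -23507/75645 ≈ -0.31075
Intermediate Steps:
M = 15129 (M = (-123)² = 15129)
B(R) = 3*R/5
J = -4672 (J = -64*73 = -4672)
q = -23507/5 (q = -4672 - 3*49/5 = -4672 - 1*147/5 = -4672 - 147/5 = -23507/5 ≈ -4701.4)
q/M = -23507/5/15129 = -23507/5*1/15129 = -23507/75645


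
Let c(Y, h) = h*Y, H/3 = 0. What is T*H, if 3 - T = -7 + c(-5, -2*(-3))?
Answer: 0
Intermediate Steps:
H = 0 (H = 3*0 = 0)
c(Y, h) = Y*h
T = 40 (T = 3 - (-7 - (-10)*(-3)) = 3 - (-7 - 5*6) = 3 - (-7 - 30) = 3 - 1*(-37) = 3 + 37 = 40)
T*H = 40*0 = 0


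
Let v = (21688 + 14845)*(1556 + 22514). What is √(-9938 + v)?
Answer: 2*√219834843 ≈ 29654.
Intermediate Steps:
v = 879349310 (v = 36533*24070 = 879349310)
√(-9938 + v) = √(-9938 + 879349310) = √879339372 = 2*√219834843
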